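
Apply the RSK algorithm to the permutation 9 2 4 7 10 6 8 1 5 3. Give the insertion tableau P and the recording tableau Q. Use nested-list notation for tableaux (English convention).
Insert each entry of the permutation into P by Schensted row insertion, recording in Q the position of each new cell.

Insert 9: appended to row 1. P = [[9]].
Insert 2: 2 bumps 9 from row 1; 9 starts row 2. P = [[2], [9]].
Insert 4: appended to row 1. P = [[2, 4], [9]].
Insert 7: appended to row 1. P = [[2, 4, 7], [9]].
Insert 10: appended to row 1. P = [[2, 4, 7, 10], [9]].
Insert 6: 6 bumps 7 from row 1; 7 bumps 9 from row 2; 9 starts row 3. P = [[2, 4, 6, 10], [7], [9]].
Insert 8: 8 bumps 10 from row 1; 10 appends to row 2. P = [[2, 4, 6, 8], [7, 10], [9]].
Insert 1: 1 bumps 2 from row 1; 2 bumps 7 from row 2; 7 bumps 9 from row 3; 9 starts row 4. P = [[1, 4, 6, 8], [2, 10], [7], [9]].
Insert 5: 5 bumps 6 from row 1; 6 bumps 10 from row 2; 10 appends to row 3. P = [[1, 4, 5, 8], [2, 6], [7, 10], [9]].
Insert 3: 3 bumps 4 from row 1; 4 bumps 6 from row 2; 6 bumps 7 from row 3; 7 bumps 9 from row 4; 9 starts row 5. P = [[1, 3, 5, 8], [2, 4], [6, 10], [7], [9]].

So P = [[1, 3, 5, 8], [2, 4], [6, 10], [7], [9]], Q = [[1, 3, 4, 5], [2, 7], [6, 9], [8], [10]].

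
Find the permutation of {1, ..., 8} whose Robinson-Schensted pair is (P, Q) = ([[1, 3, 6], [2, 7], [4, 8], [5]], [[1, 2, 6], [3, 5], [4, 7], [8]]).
5 8 4 2 3 7 6 1

Reverse RSK: for i = n, n-1, ..., 1, locate i in Q, remove the corresponding corner cell from P, and reverse-bump its entry up through P; the value ejected from row 1 is w(i).

So w = 5 8 4 2 3 7 6 1.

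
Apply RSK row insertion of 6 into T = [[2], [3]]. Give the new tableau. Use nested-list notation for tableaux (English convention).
6 is larger than every entry of row 1, so it is appended to row 1. The new tableau is [[2, 6], [3]].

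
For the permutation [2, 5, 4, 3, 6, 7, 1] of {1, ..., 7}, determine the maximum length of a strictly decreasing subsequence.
4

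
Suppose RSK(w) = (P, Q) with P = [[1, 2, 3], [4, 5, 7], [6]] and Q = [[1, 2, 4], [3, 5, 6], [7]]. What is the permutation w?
4 6 1 7 2 5 3

Reverse the RSK construction: for i from n down to 1, find the cell of Q containing i, remove the entry at that cell from P, and reverse-bump it up through P; the value ejected from row 1 is w(i).

Step i=7: Q has 7 at row 3, column 1; remove 6 from row 3 of P and reverse-bump: 6 enters row 2 and ejects 5; 5 enters row 1 and ejects 3. So w(7) = 3. P is now [[1, 2, 5], [4, 6, 7]].
Step i=6: Q has 6 at row 2, column 3; remove 7 from row 2 of P and reverse-bump: 7 enters row 1 and ejects 5. So w(6) = 5. P is now [[1, 2, 7], [4, 6]].
Step i=5: Q has 5 at row 2, column 2; remove 6 from row 2 of P and reverse-bump: 6 enters row 1 and ejects 2. So w(5) = 2. P is now [[1, 6, 7], [4]].
Step i=4: Q has 4 at row 1, column 3; remove that cell from P, ejecting 7. So w(4) = 7. P is now [[1, 6], [4]].
Step i=3: Q has 3 at row 2, column 1; remove 4 from row 2 of P and reverse-bump: 4 enters row 1 and ejects 1. So w(3) = 1. P is now [[4, 6]].
Step i=2: Q has 2 at row 1, column 2; remove that cell from P, ejecting 6. So w(2) = 6. P is now [[4]].
Step i=1: Q has 1 at row 1, column 1; remove that cell from P, ejecting 4. So w(1) = 4. P is now [].

So w = 4 6 1 7 2 5 3.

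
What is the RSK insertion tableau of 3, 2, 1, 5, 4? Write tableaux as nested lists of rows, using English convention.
P = [[1, 4], [2, 5], [3]]

Insert 3: appended to row 1. P = [[3]].
Insert 2: 2 bumps 3 from row 1; 3 starts row 2. P = [[2], [3]].
Insert 1: 1 bumps 2 from row 1; 2 bumps 3 from row 2; 3 starts row 3. P = [[1], [2], [3]].
Insert 5: appended to row 1. P = [[1, 5], [2], [3]].
Insert 4: 4 bumps 5 from row 1; 5 appends to row 2. P = [[1, 4], [2, 5], [3]].

So P = [[1, 4], [2, 5], [3]].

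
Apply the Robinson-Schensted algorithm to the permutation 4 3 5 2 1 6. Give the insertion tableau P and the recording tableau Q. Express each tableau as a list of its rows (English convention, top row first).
Insert each entry of the permutation into P by Schensted row insertion, recording in Q the position of each new cell.

Insert 4: appended to row 1. P = [[4]], Q = [[1]].
Insert 3: 3 bumps 4 from row 1; 4 starts row 2. P = [[3], [4]], Q = [[1], [2]].
Insert 5: appended to row 1. P = [[3, 5], [4]], Q = [[1, 3], [2]].
Insert 2: 2 bumps 3 from row 1; 3 bumps 4 from row 2; 4 starts row 3. P = [[2, 5], [3], [4]], Q = [[1, 3], [2], [4]].
Insert 1: 1 bumps 2 from row 1; 2 bumps 3 from row 2; 3 bumps 4 from row 3; 4 starts row 4. P = [[1, 5], [2], [3], [4]], Q = [[1, 3], [2], [4], [5]].
Insert 6: appended to row 1. P = [[1, 5, 6], [2], [3], [4]], Q = [[1, 3, 6], [2], [4], [5]].

So P = [[1, 5, 6], [2], [3], [4]], Q = [[1, 3, 6], [2], [4], [5]].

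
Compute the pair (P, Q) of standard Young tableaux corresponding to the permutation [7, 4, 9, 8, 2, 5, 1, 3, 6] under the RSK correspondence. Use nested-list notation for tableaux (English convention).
P = [[1, 3, 6], [2, 5], [4, 8], [7, 9]], Q = [[1, 3, 9], [2, 4], [5, 6], [7, 8]]

Insert each entry of the permutation into P by Schensted row insertion, recording in Q the position of each new cell.

Insert 7: appended to row 1. P = [[7]], Q = [[1]].
Insert 4: 4 bumps 7 from row 1; 7 starts row 2. P = [[4], [7]], Q = [[1], [2]].
Insert 9: appended to row 1. P = [[4, 9], [7]], Q = [[1, 3], [2]].
Insert 8: 8 bumps 9 from row 1; 9 appends to row 2. P = [[4, 8], [7, 9]], Q = [[1, 3], [2, 4]].
Insert 2: 2 bumps 4 from row 1; 4 bumps 7 from row 2; 7 starts row 3. P = [[2, 8], [4, 9], [7]], Q = [[1, 3], [2, 4], [5]].
Insert 5: 5 bumps 8 from row 1; 8 bumps 9 from row 2; 9 appends to row 3. P = [[2, 5], [4, 8], [7, 9]], Q = [[1, 3], [2, 4], [5, 6]].
Insert 1: 1 bumps 2 from row 1; 2 bumps 4 from row 2; 4 bumps 7 from row 3; 7 starts row 4. P = [[1, 5], [2, 8], [4, 9], [7]], Q = [[1, 3], [2, 4], [5, 6], [7]].
Insert 3: 3 bumps 5 from row 1; 5 bumps 8 from row 2; 8 bumps 9 from row 3; 9 appends to row 4. P = [[1, 3], [2, 5], [4, 8], [7, 9]], Q = [[1, 3], [2, 4], [5, 6], [7, 8]].
Insert 6: appended to row 1. P = [[1, 3, 6], [2, 5], [4, 8], [7, 9]], Q = [[1, 3, 9], [2, 4], [5, 6], [7, 8]].

So P = [[1, 3, 6], [2, 5], [4, 8], [7, 9]], Q = [[1, 3, 9], [2, 4], [5, 6], [7, 8]].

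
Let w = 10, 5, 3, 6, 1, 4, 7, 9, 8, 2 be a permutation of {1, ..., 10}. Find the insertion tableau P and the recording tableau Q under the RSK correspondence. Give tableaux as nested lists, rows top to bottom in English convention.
Insert each entry of the permutation into P by Schensted row insertion, recording in Q the position of each new cell.

Insert 10: appended to row 1. P = [[10]], Q = [[1]].
Insert 5: 5 bumps 10 from row 1; 10 starts row 2. P = [[5], [10]], Q = [[1], [2]].
Insert 3: 3 bumps 5 from row 1; 5 bumps 10 from row 2; 10 starts row 3. P = [[3], [5], [10]], Q = [[1], [2], [3]].
Insert 6: appended to row 1. P = [[3, 6], [5], [10]], Q = [[1, 4], [2], [3]].
Insert 1: 1 bumps 3 from row 1; 3 bumps 5 from row 2; 5 bumps 10 from row 3; 10 starts row 4. P = [[1, 6], [3], [5], [10]], Q = [[1, 4], [2], [3], [5]].
Insert 4: 4 bumps 6 from row 1; 6 appends to row 2. P = [[1, 4], [3, 6], [5], [10]], Q = [[1, 4], [2, 6], [3], [5]].
Insert 7: appended to row 1. P = [[1, 4, 7], [3, 6], [5], [10]], Q = [[1, 4, 7], [2, 6], [3], [5]].
Insert 9: appended to row 1. P = [[1, 4, 7, 9], [3, 6], [5], [10]], Q = [[1, 4, 7, 8], [2, 6], [3], [5]].
Insert 8: 8 bumps 9 from row 1; 9 appends to row 2. P = [[1, 4, 7, 8], [3, 6, 9], [5], [10]], Q = [[1, 4, 7, 8], [2, 6, 9], [3], [5]].
Insert 2: 2 bumps 4 from row 1; 4 bumps 6 from row 2; 6 appends to row 3. P = [[1, 2, 7, 8], [3, 4, 9], [5, 6], [10]], Q = [[1, 4, 7, 8], [2, 6, 9], [3, 10], [5]].

So P = [[1, 2, 7, 8], [3, 4, 9], [5, 6], [10]], Q = [[1, 4, 7, 8], [2, 6, 9], [3, 10], [5]].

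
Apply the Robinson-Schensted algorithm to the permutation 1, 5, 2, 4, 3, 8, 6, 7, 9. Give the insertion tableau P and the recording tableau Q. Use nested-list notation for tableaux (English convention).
Insert each entry of the permutation into P by Schensted row insertion, recording in Q the position of each new cell.

Insert 1: appended to row 1. P = [[1]].
Insert 5: appended to row 1. P = [[1, 5]].
Insert 2: 2 bumps 5 from row 1; 5 starts row 2. P = [[1, 2], [5]].
Insert 4: appended to row 1. P = [[1, 2, 4], [5]].
Insert 3: 3 bumps 4 from row 1; 4 bumps 5 from row 2; 5 starts row 3. P = [[1, 2, 3], [4], [5]].
Insert 8: appended to row 1. P = [[1, 2, 3, 8], [4], [5]].
Insert 6: 6 bumps 8 from row 1; 8 appends to row 2. P = [[1, 2, 3, 6], [4, 8], [5]].
Insert 7: appended to row 1. P = [[1, 2, 3, 6, 7], [4, 8], [5]].
Insert 9: appended to row 1. P = [[1, 2, 3, 6, 7, 9], [4, 8], [5]].

So P = [[1, 2, 3, 6, 7, 9], [4, 8], [5]], Q = [[1, 2, 4, 6, 8, 9], [3, 7], [5]].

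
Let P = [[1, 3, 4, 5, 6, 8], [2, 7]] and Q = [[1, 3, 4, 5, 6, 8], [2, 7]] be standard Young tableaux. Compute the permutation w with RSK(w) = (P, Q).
2 1 3 4 5 7 6 8

Reverse RSK: for i = n, n-1, ..., 1, locate i in Q, remove the corresponding corner cell from P, and reverse-bump its entry up through P; the value ejected from row 1 is w(i).

So w = 2 1 3 4 5 7 6 8.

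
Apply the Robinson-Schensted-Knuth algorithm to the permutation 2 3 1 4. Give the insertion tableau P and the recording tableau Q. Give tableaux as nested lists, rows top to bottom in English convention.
Insert each entry of the permutation into P by Schensted row insertion, recording in Q the position of each new cell.

Insert 2: appended to row 1. P = [[2]].
Insert 3: appended to row 1. P = [[2, 3]].
Insert 1: 1 bumps 2 from row 1; 2 starts row 2. P = [[1, 3], [2]].
Insert 4: appended to row 1. P = [[1, 3, 4], [2]].

So P = [[1, 3, 4], [2]], Q = [[1, 2, 4], [3]].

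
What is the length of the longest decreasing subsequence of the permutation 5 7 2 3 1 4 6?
3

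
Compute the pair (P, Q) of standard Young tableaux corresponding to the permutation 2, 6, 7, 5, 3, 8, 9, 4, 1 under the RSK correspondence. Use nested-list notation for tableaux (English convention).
P = [[1, 3, 4, 8, 9], [2, 7], [5], [6]], Q = [[1, 2, 3, 6, 7], [4, 8], [5], [9]]

Insert each entry of the permutation into P by Schensted row insertion, recording in Q the position of each new cell.

Insert 2: appended to row 1. P = [[2]].
Insert 6: appended to row 1. P = [[2, 6]].
Insert 7: appended to row 1. P = [[2, 6, 7]].
Insert 5: 5 bumps 6 from row 1; 6 starts row 2. P = [[2, 5, 7], [6]].
Insert 3: 3 bumps 5 from row 1; 5 bumps 6 from row 2; 6 starts row 3. P = [[2, 3, 7], [5], [6]].
Insert 8: appended to row 1. P = [[2, 3, 7, 8], [5], [6]].
Insert 9: appended to row 1. P = [[2, 3, 7, 8, 9], [5], [6]].
Insert 4: 4 bumps 7 from row 1; 7 appends to row 2. P = [[2, 3, 4, 8, 9], [5, 7], [6]].
Insert 1: 1 bumps 2 from row 1; 2 bumps 5 from row 2; 5 bumps 6 from row 3; 6 starts row 4. P = [[1, 3, 4, 8, 9], [2, 7], [5], [6]].

So P = [[1, 3, 4, 8, 9], [2, 7], [5], [6]], Q = [[1, 2, 3, 6, 7], [4, 8], [5], [9]].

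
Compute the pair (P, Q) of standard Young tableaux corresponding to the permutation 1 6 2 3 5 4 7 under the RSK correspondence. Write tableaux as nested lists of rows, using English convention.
P = [[1, 2, 3, 4, 7], [5], [6]], Q = [[1, 2, 4, 5, 7], [3], [6]]

Insert each entry of the permutation into P by Schensted row insertion, recording in Q the position of each new cell.

Insert 1: appended to row 1. P = [[1]].
Insert 6: appended to row 1. P = [[1, 6]].
Insert 2: 2 bumps 6 from row 1; 6 starts row 2. P = [[1, 2], [6]].
Insert 3: appended to row 1. P = [[1, 2, 3], [6]].
Insert 5: appended to row 1. P = [[1, 2, 3, 5], [6]].
Insert 4: 4 bumps 5 from row 1; 5 bumps 6 from row 2; 6 starts row 3. P = [[1, 2, 3, 4], [5], [6]].
Insert 7: appended to row 1. P = [[1, 2, 3, 4, 7], [5], [6]].

So P = [[1, 2, 3, 4, 7], [5], [6]], Q = [[1, 2, 4, 5, 7], [3], [6]].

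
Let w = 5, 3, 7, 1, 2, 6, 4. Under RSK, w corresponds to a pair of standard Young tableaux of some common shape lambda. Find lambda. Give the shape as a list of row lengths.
[3, 2, 2]

RSK row insertion gives P = [[1, 2, 4], [3, 6], [5, 7]], which has shape [3, 2, 2].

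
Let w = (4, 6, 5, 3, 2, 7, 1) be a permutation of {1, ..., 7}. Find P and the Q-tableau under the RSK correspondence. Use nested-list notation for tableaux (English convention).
Insert each entry of the permutation into P by Schensted row insertion, recording in Q the position of each new cell.

After inserting 4: P = [[4]].
After inserting 6: P = [[4, 6]].
After inserting 5: P = [[4, 5], [6]].
After inserting 3: P = [[3, 5], [4], [6]].
After inserting 2: P = [[2, 5], [3], [4], [6]].
After inserting 7: P = [[2, 5, 7], [3], [4], [6]].
After inserting 1: P = [[1, 5, 7], [2], [3], [4], [6]].

So P = [[1, 5, 7], [2], [3], [4], [6]], Q = [[1, 2, 6], [3], [4], [5], [7]].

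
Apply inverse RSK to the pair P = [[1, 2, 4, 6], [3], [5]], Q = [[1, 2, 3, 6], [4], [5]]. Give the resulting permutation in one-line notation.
1 3 5 4 2 6

Reverse the RSK construction: for i from n down to 1, find the cell of Q containing i, remove the entry at that cell from P, and reverse-bump it up through P; the value ejected from row 1 is w(i).

Step i=6: Q has 6 at row 1, column 4; remove that cell from P, ejecting 6. So w(6) = 6. P is now [[1, 2, 4], [3], [5]].
Step i=5: Q has 5 at row 3, column 1; remove 5 from row 3 of P and reverse-bump: 5 enters row 2 and ejects 3; 3 enters row 1 and ejects 2. So w(5) = 2. P is now [[1, 3, 4], [5]].
Step i=4: Q has 4 at row 2, column 1; remove 5 from row 2 of P and reverse-bump: 5 enters row 1 and ejects 4. So w(4) = 4. P is now [[1, 3, 5]].
Step i=3: Q has 3 at row 1, column 3; remove that cell from P, ejecting 5. So w(3) = 5. P is now [[1, 3]].
Step i=2: Q has 2 at row 1, column 2; remove that cell from P, ejecting 3. So w(2) = 3. P is now [[1]].
Step i=1: Q has 1 at row 1, column 1; remove that cell from P, ejecting 1. So w(1) = 1. P is now [].

So w = 1 3 5 4 2 6.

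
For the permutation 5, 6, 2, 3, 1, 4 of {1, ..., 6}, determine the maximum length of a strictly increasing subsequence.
3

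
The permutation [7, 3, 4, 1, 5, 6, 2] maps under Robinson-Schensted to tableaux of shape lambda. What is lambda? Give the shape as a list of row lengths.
[4, 2, 1]

Row-insert each entry into an empty tableau.

After inserting 7: P = [[7]].
After inserting 3: P = [[3], [7]].
After inserting 4: P = [[3, 4], [7]].
After inserting 1: P = [[1, 4], [3], [7]].
After inserting 5: P = [[1, 4, 5], [3], [7]].
After inserting 6: P = [[1, 4, 5, 6], [3], [7]].
After inserting 2: P = [[1, 2, 5, 6], [3, 4], [7]].

The final insertion tableau P = [[1, 2, 5, 6], [3, 4], [7]] has shape [4, 2, 1].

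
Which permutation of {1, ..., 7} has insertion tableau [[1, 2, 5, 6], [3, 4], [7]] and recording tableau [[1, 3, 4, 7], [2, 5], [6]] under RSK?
Reverse RSK: for i = n, n-1, ..., 1, locate i in Q, remove the corresponding corner cell from P, and reverse-bump its entry up through P; the value ejected from row 1 is w(i).

So w = 3 1 4 7 5 2 6.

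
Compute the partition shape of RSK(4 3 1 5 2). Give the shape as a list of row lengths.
Row-insert each entry into an empty tableau.

After inserting 4: P = [[4]].
After inserting 3: P = [[3], [4]].
After inserting 1: P = [[1], [3], [4]].
After inserting 5: P = [[1, 5], [3], [4]].
After inserting 2: P = [[1, 2], [3, 5], [4]].

The final insertion tableau P = [[1, 2], [3, 5], [4]] has shape [2, 2, 1].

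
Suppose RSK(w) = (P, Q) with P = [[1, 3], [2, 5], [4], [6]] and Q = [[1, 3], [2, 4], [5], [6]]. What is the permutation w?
4 2 6 5 3 1

Reverse the RSK construction: for i from n down to 1, find the cell of Q containing i, remove the entry at that cell from P, and reverse-bump it up through P; the value ejected from row 1 is w(i).

Step i=6: Q has 6 at row 4, column 1; remove 6 from row 4 of P and reverse-bump: 6 enters row 3 and ejects 4; 4 enters row 2 and ejects 2; 2 enters row 1 and ejects 1. So w(6) = 1. P is now [[2, 3], [4, 5], [6]].
Step i=5: Q has 5 at row 3, column 1; remove 6 from row 3 of P and reverse-bump: 6 enters row 2 and ejects 5; 5 enters row 1 and ejects 3. So w(5) = 3. P is now [[2, 5], [4, 6]].
Step i=4: Q has 4 at row 2, column 2; remove 6 from row 2 of P and reverse-bump: 6 enters row 1 and ejects 5. So w(4) = 5. P is now [[2, 6], [4]].
Step i=3: Q has 3 at row 1, column 2; remove that cell from P, ejecting 6. So w(3) = 6. P is now [[2], [4]].
Step i=2: Q has 2 at row 2, column 1; remove 4 from row 2 of P and reverse-bump: 4 enters row 1 and ejects 2. So w(2) = 2. P is now [[4]].
Step i=1: Q has 1 at row 1, column 1; remove that cell from P, ejecting 4. So w(1) = 4. P is now [].

So w = 4 2 6 5 3 1.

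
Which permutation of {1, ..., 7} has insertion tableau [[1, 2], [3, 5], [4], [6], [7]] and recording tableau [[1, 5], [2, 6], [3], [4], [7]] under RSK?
Reverse the RSK construction: for i from n down to 1, find the cell of Q containing i, remove the entry at that cell from P, and reverse-bump it up through P; the value ejected from row 1 is w(i).

Step i=7: Q has 7 at row 5, column 1; remove 7 from row 5 of P and reverse-bump: 7 enters row 4 and ejects 6; 6 enters row 3 and ejects 4; 4 enters row 2 and ejects 3; 3 enters row 1 and ejects 2. So w(7) = 2. P is now [[1, 3], [4, 5], [6], [7]].
Step i=6: Q has 6 at row 2, column 2; remove 5 from row 2 of P and reverse-bump: 5 enters row 1 and ejects 3. So w(6) = 3. P is now [[1, 5], [4], [6], [7]].
Step i=5: Q has 5 at row 1, column 2; remove that cell from P, ejecting 5. So w(5) = 5. P is now [[1], [4], [6], [7]].
Step i=4: Q has 4 at row 4, column 1; remove 7 from row 4 of P and reverse-bump: 7 enters row 3 and ejects 6; 6 enters row 2 and ejects 4; 4 enters row 1 and ejects 1. So w(4) = 1. P is now [[4], [6], [7]].
Step i=3: Q has 3 at row 3, column 1; remove 7 from row 3 of P and reverse-bump: 7 enters row 2 and ejects 6; 6 enters row 1 and ejects 4. So w(3) = 4. P is now [[6], [7]].
Step i=2: Q has 2 at row 2, column 1; remove 7 from row 2 of P and reverse-bump: 7 enters row 1 and ejects 6. So w(2) = 6. P is now [[7]].
Step i=1: Q has 1 at row 1, column 1; remove that cell from P, ejecting 7. So w(1) = 7. P is now [].

So w = 7 6 4 1 5 3 2.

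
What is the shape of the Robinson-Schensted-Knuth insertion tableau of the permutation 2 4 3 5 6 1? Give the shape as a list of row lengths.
Row-insert each entry into an empty tableau.

After inserting 2: P = [[2]].
After inserting 4: P = [[2, 4]].
After inserting 3: P = [[2, 3], [4]].
After inserting 5: P = [[2, 3, 5], [4]].
After inserting 6: P = [[2, 3, 5, 6], [4]].
After inserting 1: P = [[1, 3, 5, 6], [2], [4]].

The final insertion tableau P = [[1, 3, 5, 6], [2], [4]] has shape [4, 1, 1].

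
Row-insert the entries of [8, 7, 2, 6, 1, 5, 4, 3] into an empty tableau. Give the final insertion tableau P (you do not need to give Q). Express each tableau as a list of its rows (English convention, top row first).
Insert 8: appended to row 1. P = [[8]].
Insert 7: 7 bumps 8 from row 1; 8 starts row 2. P = [[7], [8]].
Insert 2: 2 bumps 7 from row 1; 7 bumps 8 from row 2; 8 starts row 3. P = [[2], [7], [8]].
Insert 6: appended to row 1. P = [[2, 6], [7], [8]].
Insert 1: 1 bumps 2 from row 1; 2 bumps 7 from row 2; 7 bumps 8 from row 3; 8 starts row 4. P = [[1, 6], [2], [7], [8]].
Insert 5: 5 bumps 6 from row 1; 6 appends to row 2. P = [[1, 5], [2, 6], [7], [8]].
Insert 4: 4 bumps 5 from row 1; 5 bumps 6 from row 2; 6 bumps 7 from row 3; 7 bumps 8 from row 4; 8 starts row 5. P = [[1, 4], [2, 5], [6], [7], [8]].
Insert 3: 3 bumps 4 from row 1; 4 bumps 5 from row 2; 5 bumps 6 from row 3; 6 bumps 7 from row 4; 7 bumps 8 from row 5; 8 starts row 6. P = [[1, 3], [2, 4], [5], [6], [7], [8]].

So P = [[1, 3], [2, 4], [5], [6], [7], [8]].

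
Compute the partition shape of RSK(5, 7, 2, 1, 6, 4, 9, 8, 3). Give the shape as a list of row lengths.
Row-insert each entry into an empty tableau.

After inserting 5: P = [[5]].
After inserting 7: P = [[5, 7]].
After inserting 2: P = [[2, 7], [5]].
After inserting 1: P = [[1, 7], [2], [5]].
After inserting 6: P = [[1, 6], [2, 7], [5]].
After inserting 4: P = [[1, 4], [2, 6], [5, 7]].
After inserting 9: P = [[1, 4, 9], [2, 6], [5, 7]].
After inserting 8: P = [[1, 4, 8], [2, 6, 9], [5, 7]].
After inserting 3: P = [[1, 3, 8], [2, 4, 9], [5, 6], [7]].

The final insertion tableau P = [[1, 3, 8], [2, 4, 9], [5, 6], [7]] has shape [3, 3, 2, 1].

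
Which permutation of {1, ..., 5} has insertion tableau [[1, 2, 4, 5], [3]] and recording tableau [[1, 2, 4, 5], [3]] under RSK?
1 3 2 4 5

Reverse the RSK construction: for i from n down to 1, find the cell of Q containing i, remove the entry at that cell from P, and reverse-bump it up through P; the value ejected from row 1 is w(i).

Step i=5: Q has 5 at row 1, column 4; remove that cell from P, ejecting 5. So w(5) = 5. P is now [[1, 2, 4], [3]].
Step i=4: Q has 4 at row 1, column 3; remove that cell from P, ejecting 4. So w(4) = 4. P is now [[1, 2], [3]].
Step i=3: Q has 3 at row 2, column 1; remove 3 from row 2 of P and reverse-bump: 3 enters row 1 and ejects 2. So w(3) = 2. P is now [[1, 3]].
Step i=2: Q has 2 at row 1, column 2; remove that cell from P, ejecting 3. So w(2) = 3. P is now [[1]].
Step i=1: Q has 1 at row 1, column 1; remove that cell from P, ejecting 1. So w(1) = 1. P is now [].

So w = 1 3 2 4 5.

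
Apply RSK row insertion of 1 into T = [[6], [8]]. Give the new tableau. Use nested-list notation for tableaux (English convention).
In row 1, 1 replaces 6 (the leftmost entry greater than 1); 6 is bumped to row 2. In row 2, 6 replaces 8 (the leftmost entry greater than 6); 8 is bumped to row 3. 8 starts a new row 3. The new tableau is [[1], [6], [8]].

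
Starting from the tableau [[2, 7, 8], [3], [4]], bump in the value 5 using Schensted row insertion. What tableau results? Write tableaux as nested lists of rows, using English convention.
In row 1, 5 replaces 7 (the leftmost entry greater than 5); 7 is bumped to row 2. 7 is appended to row 2. The new tableau is [[2, 5, 8], [3, 7], [4]].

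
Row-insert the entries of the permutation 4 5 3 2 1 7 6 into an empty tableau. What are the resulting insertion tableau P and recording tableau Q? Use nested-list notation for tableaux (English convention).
Insert each entry of the permutation into P by Schensted row insertion, recording in Q the position of each new cell.

Insert 4: appended to row 1. P = [[4]].
Insert 5: appended to row 1. P = [[4, 5]].
Insert 3: 3 bumps 4 from row 1; 4 starts row 2. P = [[3, 5], [4]].
Insert 2: 2 bumps 3 from row 1; 3 bumps 4 from row 2; 4 starts row 3. P = [[2, 5], [3], [4]].
Insert 1: 1 bumps 2 from row 1; 2 bumps 3 from row 2; 3 bumps 4 from row 3; 4 starts row 4. P = [[1, 5], [2], [3], [4]].
Insert 7: appended to row 1. P = [[1, 5, 7], [2], [3], [4]].
Insert 6: 6 bumps 7 from row 1; 7 appends to row 2. P = [[1, 5, 6], [2, 7], [3], [4]].

So P = [[1, 5, 6], [2, 7], [3], [4]], Q = [[1, 2, 6], [3, 7], [4], [5]].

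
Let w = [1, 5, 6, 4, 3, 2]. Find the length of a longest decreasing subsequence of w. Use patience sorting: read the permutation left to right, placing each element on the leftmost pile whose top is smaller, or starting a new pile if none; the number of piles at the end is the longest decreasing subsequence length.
4

1: new pile. tops = [1]
5: onto pile 1 (replacing 1). tops = [5]
6: onto pile 1 (replacing 5). tops = [6]
4: new pile. tops = [6, 4]
3: new pile. tops = [6, 4, 3]
2: new pile. tops = [6, 4, 3, 2]

4 piles, so the longest decreasing subsequence has length 4.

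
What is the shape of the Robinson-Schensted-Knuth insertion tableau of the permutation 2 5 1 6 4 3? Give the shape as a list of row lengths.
Row-insert each entry into an empty tableau.

After inserting 2: P = [[2]].
After inserting 5: P = [[2, 5]].
After inserting 1: P = [[1, 5], [2]].
After inserting 6: P = [[1, 5, 6], [2]].
After inserting 4: P = [[1, 4, 6], [2, 5]].
After inserting 3: P = [[1, 3, 6], [2, 4], [5]].

The final insertion tableau P = [[1, 3, 6], [2, 4], [5]] has shape [3, 2, 1].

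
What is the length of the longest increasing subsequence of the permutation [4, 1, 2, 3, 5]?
4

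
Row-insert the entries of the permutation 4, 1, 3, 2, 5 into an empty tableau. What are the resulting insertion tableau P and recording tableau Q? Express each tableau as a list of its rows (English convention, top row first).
P = [[1, 2, 5], [3], [4]], Q = [[1, 3, 5], [2], [4]]

Insert each entry of the permutation into P by Schensted row insertion, recording in Q the position of each new cell.

Insert 4: appended to row 1. P = [[4]].
Insert 1: 1 bumps 4 from row 1; 4 starts row 2. P = [[1], [4]].
Insert 3: appended to row 1. P = [[1, 3], [4]].
Insert 2: 2 bumps 3 from row 1; 3 bumps 4 from row 2; 4 starts row 3. P = [[1, 2], [3], [4]].
Insert 5: appended to row 1. P = [[1, 2, 5], [3], [4]].

So P = [[1, 2, 5], [3], [4]], Q = [[1, 3, 5], [2], [4]].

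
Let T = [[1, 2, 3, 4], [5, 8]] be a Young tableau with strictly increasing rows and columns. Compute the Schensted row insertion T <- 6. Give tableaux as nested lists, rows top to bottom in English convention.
[[1, 2, 3, 4, 6], [5, 8]]

6 is larger than every entry of row 1, so it is appended to row 1. The new tableau is [[1, 2, 3, 4, 6], [5, 8]].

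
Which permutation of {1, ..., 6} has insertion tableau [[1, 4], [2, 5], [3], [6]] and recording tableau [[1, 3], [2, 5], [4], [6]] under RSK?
Reverse the RSK construction: for i from n down to 1, find the cell of Q containing i, remove the entry at that cell from P, and reverse-bump it up through P; the value ejected from row 1 is w(i).

Step i=6: Q has 6 at row 4, column 1; remove 6 from row 4 of P and reverse-bump: 6 enters row 3 and ejects 3; 3 enters row 2 and ejects 2; 2 enters row 1 and ejects 1. So w(6) = 1. P is now [[2, 4], [3, 5], [6]].
Step i=5: Q has 5 at row 2, column 2; remove 5 from row 2 of P and reverse-bump: 5 enters row 1 and ejects 4. So w(5) = 4. P is now [[2, 5], [3], [6]].
Step i=4: Q has 4 at row 3, column 1; remove 6 from row 3 of P and reverse-bump: 6 enters row 2 and ejects 3; 3 enters row 1 and ejects 2. So w(4) = 2. P is now [[3, 5], [6]].
Step i=3: Q has 3 at row 1, column 2; remove that cell from P, ejecting 5. So w(3) = 5. P is now [[3], [6]].
Step i=2: Q has 2 at row 2, column 1; remove 6 from row 2 of P and reverse-bump: 6 enters row 1 and ejects 3. So w(2) = 3. P is now [[6]].
Step i=1: Q has 1 at row 1, column 1; remove that cell from P, ejecting 6. So w(1) = 6. P is now [].

So w = 6 3 5 2 4 1.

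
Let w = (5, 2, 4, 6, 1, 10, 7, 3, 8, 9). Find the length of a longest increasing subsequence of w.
6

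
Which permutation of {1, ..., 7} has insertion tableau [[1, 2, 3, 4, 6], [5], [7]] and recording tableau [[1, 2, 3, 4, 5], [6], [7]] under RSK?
1 2 3 5 7 6 4

Reverse the RSK construction: for i from n down to 1, find the cell of Q containing i, remove the entry at that cell from P, and reverse-bump it up through P; the value ejected from row 1 is w(i).

Step i=7: Q has 7 at row 3, column 1; remove 7 from row 3 of P and reverse-bump: 7 enters row 2 and ejects 5; 5 enters row 1 and ejects 4. So w(7) = 4. P is now [[1, 2, 3, 5, 6], [7]].
Step i=6: Q has 6 at row 2, column 1; remove 7 from row 2 of P and reverse-bump: 7 enters row 1 and ejects 6. So w(6) = 6. P is now [[1, 2, 3, 5, 7]].
Step i=5: Q has 5 at row 1, column 5; remove that cell from P, ejecting 7. So w(5) = 7. P is now [[1, 2, 3, 5]].
Step i=4: Q has 4 at row 1, column 4; remove that cell from P, ejecting 5. So w(4) = 5. P is now [[1, 2, 3]].
Step i=3: Q has 3 at row 1, column 3; remove that cell from P, ejecting 3. So w(3) = 3. P is now [[1, 2]].
Step i=2: Q has 2 at row 1, column 2; remove that cell from P, ejecting 2. So w(2) = 2. P is now [[1]].
Step i=1: Q has 1 at row 1, column 1; remove that cell from P, ejecting 1. So w(1) = 1. P is now [].

So w = 1 2 3 5 7 6 4.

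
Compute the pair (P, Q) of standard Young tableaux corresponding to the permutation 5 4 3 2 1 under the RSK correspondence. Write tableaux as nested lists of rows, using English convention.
Insert each entry of the permutation into P by Schensted row insertion, recording in Q the position of each new cell.

Insert 5: appended to row 1. P = [[5]], Q = [[1]].
Insert 4: 4 bumps 5 from row 1; 5 starts row 2. P = [[4], [5]], Q = [[1], [2]].
Insert 3: 3 bumps 4 from row 1; 4 bumps 5 from row 2; 5 starts row 3. P = [[3], [4], [5]], Q = [[1], [2], [3]].
Insert 2: 2 bumps 3 from row 1; 3 bumps 4 from row 2; 4 bumps 5 from row 3; 5 starts row 4. P = [[2], [3], [4], [5]], Q = [[1], [2], [3], [4]].
Insert 1: 1 bumps 2 from row 1; 2 bumps 3 from row 2; 3 bumps 4 from row 3; 4 bumps 5 from row 4; 5 starts row 5. P = [[1], [2], [3], [4], [5]], Q = [[1], [2], [3], [4], [5]].

So P = [[1], [2], [3], [4], [5]], Q = [[1], [2], [3], [4], [5]].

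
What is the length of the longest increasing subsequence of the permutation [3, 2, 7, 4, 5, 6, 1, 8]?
5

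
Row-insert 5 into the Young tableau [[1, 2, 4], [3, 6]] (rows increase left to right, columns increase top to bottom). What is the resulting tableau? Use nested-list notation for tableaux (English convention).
[[1, 2, 4, 5], [3, 6]]

5 is larger than every entry of row 1, so it is appended to row 1. The new tableau is [[1, 2, 4, 5], [3, 6]].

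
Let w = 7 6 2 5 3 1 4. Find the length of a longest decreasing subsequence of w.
5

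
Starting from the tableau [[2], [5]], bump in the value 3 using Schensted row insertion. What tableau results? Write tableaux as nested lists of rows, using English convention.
3 is larger than every entry of row 1, so it is appended to row 1. The new tableau is [[2, 3], [5]].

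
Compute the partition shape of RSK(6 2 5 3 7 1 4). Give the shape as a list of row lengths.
[3, 2, 1, 1]

Row-insert each entry into an empty tableau.

After inserting 6: P = [[6]].
After inserting 2: P = [[2], [6]].
After inserting 5: P = [[2, 5], [6]].
After inserting 3: P = [[2, 3], [5], [6]].
After inserting 7: P = [[2, 3, 7], [5], [6]].
After inserting 1: P = [[1, 3, 7], [2], [5], [6]].
After inserting 4: P = [[1, 3, 4], [2, 7], [5], [6]].

The final insertion tableau P = [[1, 3, 4], [2, 7], [5], [6]] has shape [3, 2, 1, 1].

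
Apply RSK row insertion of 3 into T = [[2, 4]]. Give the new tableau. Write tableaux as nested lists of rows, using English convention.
[[2, 3], [4]]

In row 1, 3 replaces 4 (the leftmost entry greater than 3); 4 is bumped to row 2. 4 starts a new row 2. The new tableau is [[2, 3], [4]].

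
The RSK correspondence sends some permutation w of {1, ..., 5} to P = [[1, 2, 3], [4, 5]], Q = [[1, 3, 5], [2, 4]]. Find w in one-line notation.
4 1 5 2 3

Reverse RSK: for i = n, n-1, ..., 1, locate i in Q, remove the corresponding corner cell from P, and reverse-bump its entry up through P; the value ejected from row 1 is w(i).

So w = 4 1 5 2 3.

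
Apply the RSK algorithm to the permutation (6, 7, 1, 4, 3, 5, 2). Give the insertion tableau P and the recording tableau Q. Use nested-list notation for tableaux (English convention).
Insert each entry of the permutation into P by Schensted row insertion, recording in Q the position of each new cell.

After inserting 6: P = [[6]].
After inserting 7: P = [[6, 7]].
After inserting 1: P = [[1, 7], [6]].
After inserting 4: P = [[1, 4], [6, 7]].
After inserting 3: P = [[1, 3], [4, 7], [6]].
After inserting 5: P = [[1, 3, 5], [4, 7], [6]].
After inserting 2: P = [[1, 2, 5], [3, 7], [4], [6]].

So P = [[1, 2, 5], [3, 7], [4], [6]], Q = [[1, 2, 6], [3, 4], [5], [7]].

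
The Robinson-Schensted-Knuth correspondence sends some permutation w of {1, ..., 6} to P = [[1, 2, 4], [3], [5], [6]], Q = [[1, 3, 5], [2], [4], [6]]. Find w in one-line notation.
6 1 5 3 4 2

Reverse the RSK construction: for i from n down to 1, find the cell of Q containing i, remove the entry at that cell from P, and reverse-bump it up through P; the value ejected from row 1 is w(i).

Step i=6: Q has 6 at row 4, column 1; remove 6 from row 4 of P and reverse-bump: 6 enters row 3 and ejects 5; 5 enters row 2 and ejects 3; 3 enters row 1 and ejects 2. So w(6) = 2. P is now [[1, 3, 4], [5], [6]].
Step i=5: Q has 5 at row 1, column 3; remove that cell from P, ejecting 4. So w(5) = 4. P is now [[1, 3], [5], [6]].
Step i=4: Q has 4 at row 3, column 1; remove 6 from row 3 of P and reverse-bump: 6 enters row 2 and ejects 5; 5 enters row 1 and ejects 3. So w(4) = 3. P is now [[1, 5], [6]].
Step i=3: Q has 3 at row 1, column 2; remove that cell from P, ejecting 5. So w(3) = 5. P is now [[1], [6]].
Step i=2: Q has 2 at row 2, column 1; remove 6 from row 2 of P and reverse-bump: 6 enters row 1 and ejects 1. So w(2) = 1. P is now [[6]].
Step i=1: Q has 1 at row 1, column 1; remove that cell from P, ejecting 6. So w(1) = 6. P is now [].

So w = 6 1 5 3 4 2.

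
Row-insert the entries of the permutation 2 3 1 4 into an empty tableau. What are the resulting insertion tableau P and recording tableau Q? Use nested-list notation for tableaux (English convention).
Insert each entry of the permutation into P by Schensted row insertion, recording in Q the position of each new cell.

Insert 2: appended to row 1. P = [[2]], Q = [[1]].
Insert 3: appended to row 1. P = [[2, 3]], Q = [[1, 2]].
Insert 1: 1 bumps 2 from row 1; 2 starts row 2. P = [[1, 3], [2]], Q = [[1, 2], [3]].
Insert 4: appended to row 1. P = [[1, 3, 4], [2]], Q = [[1, 2, 4], [3]].

So P = [[1, 3, 4], [2]], Q = [[1, 2, 4], [3]].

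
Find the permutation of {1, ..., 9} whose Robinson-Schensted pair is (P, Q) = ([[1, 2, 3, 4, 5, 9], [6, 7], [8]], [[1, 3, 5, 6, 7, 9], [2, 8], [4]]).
Reverse the RSK construction: for i from n down to 1, find the cell of Q containing i, remove the entry at that cell from P, and reverse-bump it up through P; the value ejected from row 1 is w(i).

Step i=9: Q has 9 at row 1, column 6; remove that cell from P, ejecting 9. So w(9) = 9. P is now [[1, 2, 3, 4, 5], [6, 7], [8]].
Step i=8: Q has 8 at row 2, column 2; remove 7 from row 2 of P and reverse-bump: 7 enters row 1 and ejects 5. So w(8) = 5. P is now [[1, 2, 3, 4, 7], [6], [8]].
Step i=7: Q has 7 at row 1, column 5; remove that cell from P, ejecting 7. So w(7) = 7. P is now [[1, 2, 3, 4], [6], [8]].
Step i=6: Q has 6 at row 1, column 4; remove that cell from P, ejecting 4. So w(6) = 4. P is now [[1, 2, 3], [6], [8]].
Step i=5: Q has 5 at row 1, column 3; remove that cell from P, ejecting 3. So w(5) = 3. P is now [[1, 2], [6], [8]].
Step i=4: Q has 4 at row 3, column 1; remove 8 from row 3 of P and reverse-bump: 8 enters row 2 and ejects 6; 6 enters row 1 and ejects 2. So w(4) = 2. P is now [[1, 6], [8]].
Step i=3: Q has 3 at row 1, column 2; remove that cell from P, ejecting 6. So w(3) = 6. P is now [[1], [8]].
Step i=2: Q has 2 at row 2, column 1; remove 8 from row 2 of P and reverse-bump: 8 enters row 1 and ejects 1. So w(2) = 1. P is now [[8]].
Step i=1: Q has 1 at row 1, column 1; remove that cell from P, ejecting 8. So w(1) = 8. P is now [].

So w = 8 1 6 2 3 4 7 5 9.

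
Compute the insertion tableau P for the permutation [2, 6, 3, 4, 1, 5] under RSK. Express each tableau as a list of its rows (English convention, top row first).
Insert 2: appended to row 1. P = [[2]].
Insert 6: appended to row 1. P = [[2, 6]].
Insert 3: 3 bumps 6 from row 1; 6 starts row 2. P = [[2, 3], [6]].
Insert 4: appended to row 1. P = [[2, 3, 4], [6]].
Insert 1: 1 bumps 2 from row 1; 2 bumps 6 from row 2; 6 starts row 3. P = [[1, 3, 4], [2], [6]].
Insert 5: appended to row 1. P = [[1, 3, 4, 5], [2], [6]].

So P = [[1, 3, 4, 5], [2], [6]].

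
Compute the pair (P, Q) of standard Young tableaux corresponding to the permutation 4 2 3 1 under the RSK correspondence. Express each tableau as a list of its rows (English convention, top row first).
P = [[1, 3], [2], [4]], Q = [[1, 3], [2], [4]]

Insert each entry of the permutation into P by Schensted row insertion, recording in Q the position of each new cell.

After inserting 4: P = [[4]].
After inserting 2: P = [[2], [4]].
After inserting 3: P = [[2, 3], [4]].
After inserting 1: P = [[1, 3], [2], [4]].

So P = [[1, 3], [2], [4]], Q = [[1, 3], [2], [4]].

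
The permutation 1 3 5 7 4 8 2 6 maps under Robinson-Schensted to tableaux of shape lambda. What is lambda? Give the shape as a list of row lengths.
[5, 2, 1]

RSK row insertion gives P = [[1, 2, 4, 6, 8], [3, 7], [5]], which has shape [5, 2, 1].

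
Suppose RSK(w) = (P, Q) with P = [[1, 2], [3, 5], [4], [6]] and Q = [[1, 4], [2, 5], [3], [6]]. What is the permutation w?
6 4 1 5 3 2

Reverse the RSK construction: for i from n down to 1, find the cell of Q containing i, remove the entry at that cell from P, and reverse-bump it up through P; the value ejected from row 1 is w(i).

Step i=6: Q has 6 at row 4, column 1; remove 6 from row 4 of P and reverse-bump: 6 enters row 3 and ejects 4; 4 enters row 2 and ejects 3; 3 enters row 1 and ejects 2. So w(6) = 2. P is now [[1, 3], [4, 5], [6]].
Step i=5: Q has 5 at row 2, column 2; remove 5 from row 2 of P and reverse-bump: 5 enters row 1 and ejects 3. So w(5) = 3. P is now [[1, 5], [4], [6]].
Step i=4: Q has 4 at row 1, column 2; remove that cell from P, ejecting 5. So w(4) = 5. P is now [[1], [4], [6]].
Step i=3: Q has 3 at row 3, column 1; remove 6 from row 3 of P and reverse-bump: 6 enters row 2 and ejects 4; 4 enters row 1 and ejects 1. So w(3) = 1. P is now [[4], [6]].
Step i=2: Q has 2 at row 2, column 1; remove 6 from row 2 of P and reverse-bump: 6 enters row 1 and ejects 4. So w(2) = 4. P is now [[6]].
Step i=1: Q has 1 at row 1, column 1; remove that cell from P, ejecting 6. So w(1) = 6. P is now [].

So w = 6 4 1 5 3 2.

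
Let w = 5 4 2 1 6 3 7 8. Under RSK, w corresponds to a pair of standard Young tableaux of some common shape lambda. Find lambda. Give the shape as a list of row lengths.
Row-insert each entry into an empty tableau.

After inserting 5: P = [[5]].
After inserting 4: P = [[4], [5]].
After inserting 2: P = [[2], [4], [5]].
After inserting 1: P = [[1], [2], [4], [5]].
After inserting 6: P = [[1, 6], [2], [4], [5]].
After inserting 3: P = [[1, 3], [2, 6], [4], [5]].
After inserting 7: P = [[1, 3, 7], [2, 6], [4], [5]].
After inserting 8: P = [[1, 3, 7, 8], [2, 6], [4], [5]].

The final insertion tableau P = [[1, 3, 7, 8], [2, 6], [4], [5]] has shape [4, 2, 1, 1].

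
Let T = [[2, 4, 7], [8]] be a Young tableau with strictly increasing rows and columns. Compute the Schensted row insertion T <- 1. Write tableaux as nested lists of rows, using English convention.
In row 1, 1 replaces 2 (the leftmost entry greater than 1); 2 is bumped to row 2. In row 2, 2 replaces 8 (the leftmost entry greater than 2); 8 is bumped to row 3. 8 starts a new row 3. The new tableau is [[1, 4, 7], [2], [8]].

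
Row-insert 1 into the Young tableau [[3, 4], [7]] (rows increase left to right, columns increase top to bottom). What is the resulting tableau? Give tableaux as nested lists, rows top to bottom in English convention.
[[1, 4], [3], [7]]

In row 1, 1 replaces 3 (the leftmost entry greater than 1); 3 is bumped to row 2. In row 2, 3 replaces 7 (the leftmost entry greater than 3); 7 is bumped to row 3. 7 starts a new row 3. The new tableau is [[1, 4], [3], [7]].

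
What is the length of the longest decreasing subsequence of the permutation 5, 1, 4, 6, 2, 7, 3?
3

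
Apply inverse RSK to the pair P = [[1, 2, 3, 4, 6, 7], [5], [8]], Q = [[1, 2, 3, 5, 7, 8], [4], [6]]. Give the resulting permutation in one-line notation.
Reverse the RSK construction: for i from n down to 1, find the cell of Q containing i, remove the entry at that cell from P, and reverse-bump it up through P; the value ejected from row 1 is w(i).

Step i=8: Q has 8 at row 1, column 6; remove that cell from P, ejecting 7. So w(8) = 7. P is now [[1, 2, 3, 4, 6], [5], [8]].
Step i=7: Q has 7 at row 1, column 5; remove that cell from P, ejecting 6. So w(7) = 6. P is now [[1, 2, 3, 4], [5], [8]].
Step i=6: Q has 6 at row 3, column 1; remove 8 from row 3 of P and reverse-bump: 8 enters row 2 and ejects 5; 5 enters row 1 and ejects 4. So w(6) = 4. P is now [[1, 2, 3, 5], [8]].
Step i=5: Q has 5 at row 1, column 4; remove that cell from P, ejecting 5. So w(5) = 5. P is now [[1, 2, 3], [8]].
Step i=4: Q has 4 at row 2, column 1; remove 8 from row 2 of P and reverse-bump: 8 enters row 1 and ejects 3. So w(4) = 3. P is now [[1, 2, 8]].
Step i=3: Q has 3 at row 1, column 3; remove that cell from P, ejecting 8. So w(3) = 8. P is now [[1, 2]].
Step i=2: Q has 2 at row 1, column 2; remove that cell from P, ejecting 2. So w(2) = 2. P is now [[1]].
Step i=1: Q has 1 at row 1, column 1; remove that cell from P, ejecting 1. So w(1) = 1. P is now [].

So w = 1 2 8 3 5 4 6 7.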